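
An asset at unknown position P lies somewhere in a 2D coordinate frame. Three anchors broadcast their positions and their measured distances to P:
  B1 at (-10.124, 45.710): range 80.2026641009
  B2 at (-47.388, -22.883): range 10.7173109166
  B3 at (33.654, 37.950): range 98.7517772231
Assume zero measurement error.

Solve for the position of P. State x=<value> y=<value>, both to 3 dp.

eq1: (x + 10.124)² + (y − 45.710)² = 80.2026641009²
eq2: (x + 47.388)² + (y + 22.883)² = 10.7173109166²
eq3: (x − 33.654)² + (y − 37.950)² = 98.7517772231²
eq2−eq1, eq2−eq3 (x²,y² cancel):
  74.528·x + 137.186·y = -6894.961333
  162.084·x + 121.666·y = -9833.512768
det = 74.528·121.666 − 137.186·162.084 = -13168.131976
x = (-6894.961333·121.666 − 137.186·-9833.512768) / -13168.131976 = -38.740341
y = (74.528·-9833.512768 − -6894.961333·162.084) / -13168.131976 = -29.213777

x=-38.740 y=-29.214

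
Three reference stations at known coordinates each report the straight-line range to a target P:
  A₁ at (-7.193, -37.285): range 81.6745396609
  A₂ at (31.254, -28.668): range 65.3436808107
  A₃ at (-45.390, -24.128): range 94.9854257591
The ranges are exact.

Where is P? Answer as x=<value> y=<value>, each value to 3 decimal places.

x=27.666 y=36.577

eq1: (x + 7.193)² + (y + 37.285)² = 81.6745396609²
eq2: (x − 31.254)² + (y + 28.668)² = 65.3436808107²
eq3: (x + 45.390)² + (y + 24.128)² = 94.9854257591²
eq3−eq2, eq3−eq1 (x²,y² cancel):
  153.288·x − 9.080·y = 3908.688741
  76.394·x − 26.314·y = 1150.998668
det = 153.288·-26.314 − -9.080·76.394 = -3339.962912
x = (3908.688741·-26.314 − -9.080·1150.998668) / -3339.962912 = 27.665627
y = (153.288·1150.998668 − 3908.688741·76.394) / -3339.962912 = 36.577078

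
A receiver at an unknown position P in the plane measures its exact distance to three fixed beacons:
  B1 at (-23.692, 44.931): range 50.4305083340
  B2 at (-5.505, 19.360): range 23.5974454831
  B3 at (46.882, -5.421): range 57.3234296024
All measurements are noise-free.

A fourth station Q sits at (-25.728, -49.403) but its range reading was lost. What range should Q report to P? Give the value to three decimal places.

48.180

eq1: (x + 23.692)² + (y − 44.931)² = 50.4305083340²
eq2: (x + 5.505)² + (y − 19.360)² = 23.5974454831²
eq3: (x − 46.882)² + (y + 5.421)² = 57.3234296024²
eq2−eq3, eq2−eq1 (x²,y² cancel):
  104.774·x − 49.562·y = -906.941608
  -36.374·x + 51.142·y = 188.594263
det = 104.774·51.142 − -49.562·-36.374 = 3555.583720
x = (-906.941608·51.142 − -49.562·188.594263) / 3555.583720 = -10.416208
y = (104.774·188.594263 − -906.941608·-36.374) / 3555.583720 = -3.720716
|P − Q| = √((-10.416208 − -25.728)² + (-3.720716 − -49.403)²) = 48.180100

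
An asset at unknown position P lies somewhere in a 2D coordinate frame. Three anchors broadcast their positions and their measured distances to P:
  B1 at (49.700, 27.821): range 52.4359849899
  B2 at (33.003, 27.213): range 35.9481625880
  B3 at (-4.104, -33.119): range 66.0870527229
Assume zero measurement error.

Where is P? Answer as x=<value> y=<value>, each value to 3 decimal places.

x=-2.485 y=32.948

eq1: (x − 49.700)² + (y − 27.821)² = 52.4359849899²
eq2: (x − 33.003)² + (y − 27.213)² = 35.9481625880²
eq3: (x + 4.104)² + (y + 33.119)² = 66.0870527229²
eq2−eq3, eq2−eq1 (x²,y² cancel):
  -74.214·x − 120.664·y = -3791.262545
  33.394·x + 1.216·y = -42.909465
det = -74.214·1.216 − -120.664·33.394 = 3939.209392
x = (-3791.262545·1.216 − -120.664·-42.909465) / 3939.209392 = -2.484713
y = (-74.214·-42.909465 − -3791.262545·33.394) / 3939.209392 = 32.948212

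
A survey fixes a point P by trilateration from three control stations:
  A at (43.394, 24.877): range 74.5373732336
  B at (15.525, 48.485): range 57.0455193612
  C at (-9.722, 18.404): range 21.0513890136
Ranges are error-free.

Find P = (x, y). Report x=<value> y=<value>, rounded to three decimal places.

eq1: (x − 43.394)² + (y − 24.877)² = 74.5373732336²
eq2: (x − 15.525)² + (y − 48.485)² = 57.0455193612²
eq3: (x + 9.722)² + (y − 18.404)² = 21.0513890136²
eq3−eq2, eq3−eq1 (x²,y² cancel):
  50.494·x + 60.162·y = -652.433950
  106.232·x + 12.946·y = -3043.979164
det = 50.494·12.946 − 60.162·106.232 = -5737.434260
x = (-652.433950·12.946 − 60.162·-3043.979164) / -5737.434260 = -30.446617
y = (50.494·-3043.979164 − -652.433950·106.232) / -5737.434260 = 14.709244

x=-30.447 y=14.709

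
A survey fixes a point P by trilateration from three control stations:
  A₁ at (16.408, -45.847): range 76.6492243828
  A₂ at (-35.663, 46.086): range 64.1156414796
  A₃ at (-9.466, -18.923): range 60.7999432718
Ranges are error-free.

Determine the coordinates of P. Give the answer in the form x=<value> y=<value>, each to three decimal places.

eq1: (x − 16.408)² + (y + 45.847)² = 76.6492243828²
eq2: (x + 35.663)² + (y − 46.086)² = 64.1156414796²
eq3: (x + 9.466)² + (y + 18.923)² = 60.7999432718²
eq3−eq2, eq3−eq1 (x²,y² cancel):
  -52.394·x + 130.018·y = 2533.901500
  51.748·x − 53.848·y = -254.985709
det = -52.394·-53.848 − 130.018·51.748 = -3906.859352
x = (2533.901500·-53.848 − 130.018·-254.985709) / -3906.859352 = 26.438831
y = (-52.394·-254.985709 − 2533.901500·51.748) / -3906.859352 = 30.143039

x=26.439 y=30.143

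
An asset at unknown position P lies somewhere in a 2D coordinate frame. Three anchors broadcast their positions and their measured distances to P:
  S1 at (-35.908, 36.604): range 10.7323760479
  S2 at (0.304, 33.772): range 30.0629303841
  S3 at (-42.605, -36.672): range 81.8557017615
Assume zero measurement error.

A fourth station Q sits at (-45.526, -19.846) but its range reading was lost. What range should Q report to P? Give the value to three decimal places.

66.082

eq1: (x + 35.908)² + (y − 36.604)² = 10.7323760479²
eq2: (x − 0.304)² + (y − 33.772)² = 30.0629303841²
eq3: (x + 42.605)² + (y + 36.672)² = 81.8557017615²
eq1−eq3, eq1−eq2 (x²,y² cancel):
  -13.394·x − 146.552·y = -6054.387686
  72.424·x − 5.664·y = -2277.192768
det = -13.394·-5.664 − -146.552·72.424 = 10689.745664
x = (-6054.387686·-5.664 − -146.552·-2277.192768) / 10689.745664 = -28.011434
y = (-13.394·-2277.192768 − -6054.387686·72.424) / 10689.745664 = 43.872297
|P − Q| = √((-28.011434 − -45.526)² + (43.872297 − -19.846)²) = 66.081627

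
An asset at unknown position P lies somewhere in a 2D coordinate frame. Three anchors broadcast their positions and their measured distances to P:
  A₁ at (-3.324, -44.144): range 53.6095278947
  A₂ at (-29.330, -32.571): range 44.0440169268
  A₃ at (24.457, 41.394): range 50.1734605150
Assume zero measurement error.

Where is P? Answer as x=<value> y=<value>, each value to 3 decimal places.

eq1: (x + 3.324)² + (y + 44.144)² = 53.6095278947²
eq2: (x + 29.330)² + (y + 32.571)² = 44.0440169268²
eq3: (x − 24.457)² + (y − 41.394)² = 50.1734605150²
eq2−eq3, eq2−eq1 (x²,y² cancel):
  107.574·x + 147.930·y = -187.011569
  52.012·x − 23.146·y = -895.483283
det = 107.574·-23.146 − 147.930·52.012 = -10184.042964
x = (-187.011569·-23.146 − 147.930·-895.483283) / -10184.042964 = -13.432525
y = (107.574·-895.483283 − -187.011569·52.012) / -10184.042964 = 8.503879

x=-13.433 y=8.504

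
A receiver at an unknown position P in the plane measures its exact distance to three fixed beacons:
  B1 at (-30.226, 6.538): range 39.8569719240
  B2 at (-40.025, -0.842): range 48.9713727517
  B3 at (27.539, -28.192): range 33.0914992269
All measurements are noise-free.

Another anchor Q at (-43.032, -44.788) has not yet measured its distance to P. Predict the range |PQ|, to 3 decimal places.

eq1: (x + 30.226)² + (y − 6.538)² = 39.8569719240²
eq2: (x + 40.025)² + (y + 0.842)² = 48.9713727517²
eq3: (x − 27.539)² + (y + 28.192)² = 33.0914992269²
eq3−eq2, eq3−eq1 (x²,y² cancel):
  -135.128·x + 54.700·y = -1253.623824
  -115.530·x + 69.460·y = -1090.359755
det = -135.128·69.460 − 54.700·-115.530 = -3066.499880
x = (-1253.623824·69.460 − 54.700·-1090.359755) / -3066.499880 = 8.946367
y = (-135.128·-1090.359755 − -1253.623824·-115.530) / -3066.499880 = -0.817536
|P − Q| = √((8.946367 − -43.032)² + (-0.817536 − -44.788)²) = 68.081953

68.082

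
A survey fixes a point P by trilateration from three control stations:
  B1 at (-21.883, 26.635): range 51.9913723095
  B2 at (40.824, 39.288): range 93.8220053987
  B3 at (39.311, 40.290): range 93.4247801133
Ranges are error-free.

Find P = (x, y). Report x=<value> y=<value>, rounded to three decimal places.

x=-27.457 y=-25.057

eq1: (x + 21.883)² + (y − 26.635)² = 51.9913723095²
eq2: (x − 40.824)² + (y − 39.288)² = 93.8220053987²
eq3: (x − 39.311)² + (y − 40.290)² = 93.4247801133²
eq1−eq2, eq1−eq3 (x²,y² cancel):
  125.414·x + 25.306·y = -4077.608896
  122.388·x + 27.310·y = -4044.736838
det = 125.414·27.310 − 25.306·122.388 = 327.905612
x = (-4077.608896·27.310 − 25.306·-4044.736838) / 327.905612 = -27.457257
y = (125.414·-4044.736838 − -4077.608896·122.388) / 327.905612 = -25.056687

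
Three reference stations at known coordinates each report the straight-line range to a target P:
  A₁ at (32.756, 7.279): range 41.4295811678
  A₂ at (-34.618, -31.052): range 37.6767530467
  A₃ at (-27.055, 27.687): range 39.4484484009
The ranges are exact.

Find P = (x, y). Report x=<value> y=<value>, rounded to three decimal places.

eq1: (x − 32.756)² + (y − 7.279)² = 41.4295811678²
eq2: (x + 34.618)² + (y + 31.052)² = 37.6767530467²
eq3: (x + 27.055)² + (y − 27.687)² = 39.4484484009²
eq3−eq2, eq3−eq1 (x²,y² cancel):
  -15.126·x − 117.478·y = 800.731995
  119.622·x − 40.816·y = -532.833731
det = -15.126·-40.816 − -117.478·119.622 = 14670.336132
x = (800.731995·-40.816 − -117.478·-532.833731) / 14670.336132 = -6.494665
y = (-15.126·-532.833731 − 800.731995·119.622) / 14670.336132 = -5.979789

x=-6.495 y=-5.980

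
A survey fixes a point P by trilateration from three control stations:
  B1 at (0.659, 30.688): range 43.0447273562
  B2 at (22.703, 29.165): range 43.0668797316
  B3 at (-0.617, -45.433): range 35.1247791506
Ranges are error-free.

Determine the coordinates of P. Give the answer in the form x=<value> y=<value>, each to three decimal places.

eq1: (x − 0.659)² + (y − 30.688)² = 43.0447273562²
eq2: (x − 22.703)² + (y − 29.165)² = 43.0668797316²
eq3: (x + 0.617)² + (y + 45.433)² = 35.1247791506²
eq2−eq3, eq2−eq1 (x²,y² cancel):
  -46.640·x − 149.196·y = 1319.520763
  -44.088·x + 3.046·y = -421.928232
det = -46.640·3.046 − -149.196·-44.088 = -6719.818688
x = (1319.520763·3.046 − -149.196·-421.928232) / -6719.818688 = 8.769693
y = (-46.640·-421.928232 − 1319.520763·-44.088) / -6719.818688 = -11.585694

x=8.770 y=-11.586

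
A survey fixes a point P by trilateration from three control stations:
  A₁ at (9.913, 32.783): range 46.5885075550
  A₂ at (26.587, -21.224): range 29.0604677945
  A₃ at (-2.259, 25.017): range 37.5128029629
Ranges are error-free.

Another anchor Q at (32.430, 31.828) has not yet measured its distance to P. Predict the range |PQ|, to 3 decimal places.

55.580

eq1: (x − 9.913)² + (y − 32.783)² = 46.5885075550²
eq2: (x − 26.587)² + (y + 21.224)² = 29.0604677945²
eq3: (x + 2.259)² + (y − 25.017)² = 37.5128029629²
eq2−eq1, eq2−eq3 (x²,y² cancel):
  -33.348·x + 108.014·y = -1310.312335
  -57.692·x + 92.482·y = -1089.072973
det = -33.348·92.482 − 108.014·-57.692 = 3147.453952
x = (-1310.312335·92.482 − 108.014·-1089.072973) / 3147.453952 = -1.126364
y = (-33.348·-1089.072973 − -1310.312335·-57.692) / 3147.453952 = -12.478700
|P − Q| = √((-1.126364 − 32.430)² + (-12.478700 − 31.828)²) = 55.579791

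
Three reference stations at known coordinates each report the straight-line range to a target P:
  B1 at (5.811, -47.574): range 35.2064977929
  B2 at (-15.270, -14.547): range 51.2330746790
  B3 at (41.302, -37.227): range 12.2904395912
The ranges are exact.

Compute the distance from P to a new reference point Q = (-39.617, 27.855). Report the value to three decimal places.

eq1: (x − 5.811)² + (y + 47.574)² = 35.2064977929²
eq2: (x + 15.270)² + (y + 14.547)² = 51.2330746790²
eq3: (x − 41.302)² + (y + 37.227)² = 12.2904395912²
eq2−eq1, eq2−eq3 (x²,y² cancel):
  42.162·x − 66.054·y = 3237.595542
  113.144·x − 45.360·y = 5120.689660
det = 42.162·-45.360 − -66.054·113.144 = 5561.145456
x = (3237.595542·-45.360 − -66.054·5120.689660) / 5561.145456 = 34.414619
y = (42.162·5120.689660 − 3237.595542·113.144) / 5561.145456 = -27.047664
|P − Q| = √((34.414619 − -39.617)² + (-27.047664 − 27.855)²) = 92.168232

92.168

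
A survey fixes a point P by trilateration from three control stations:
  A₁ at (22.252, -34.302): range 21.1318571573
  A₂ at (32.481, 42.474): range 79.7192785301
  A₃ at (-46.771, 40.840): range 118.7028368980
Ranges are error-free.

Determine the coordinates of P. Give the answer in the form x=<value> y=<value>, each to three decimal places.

eq1: (x − 22.252)² + (y + 34.302)² = 21.1318571573²
eq2: (x − 32.481)² + (y − 42.474)² = 79.7192785301²
eq3: (x + 46.771)² + (y − 40.840)² = 118.7028368980²
eq1−eq3, eq1−eq2 (x²,y² cancel):
  -138.046·x + 150.284·y = -11460.154768
  20.458·x + 153.552·y = -4721.330653
det = -138.046·153.552 − 150.284·20.458 = -24271.749464
x = (-11460.154768·153.552 − 150.284·-4721.330653) / -24271.749464 = 43.267966
y = (-138.046·-4721.330653 − -11460.154768·20.458) / -24271.749464 = -36.512105

x=43.268 y=-36.512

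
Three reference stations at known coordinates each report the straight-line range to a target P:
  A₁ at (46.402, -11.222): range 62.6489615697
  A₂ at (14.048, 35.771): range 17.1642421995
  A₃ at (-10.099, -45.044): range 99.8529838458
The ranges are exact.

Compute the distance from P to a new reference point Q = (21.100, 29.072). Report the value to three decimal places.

19.598

eq1: (x − 46.402)² + (y + 11.222)² = 62.6489615697²
eq2: (x − 14.048)² + (y − 35.771)² = 17.1642421995²
eq3: (x + 10.099)² + (y + 45.044)² = 99.8529838458²
eq1−eq3, eq1−eq2 (x²,y² cancel):
  -113.002·x − 67.644·y = -6193.853148
  -64.708·x + 93.986·y = 2828.113032
det = -113.002·93.986 − -67.644·-64.708 = -14997.713924
x = (-6193.853148·93.986 − -67.644·2828.113032) / -14997.713924 = 26.059345
y = (-113.002·2828.113032 − -6193.853148·-64.708) / -14997.713924 = 48.032272
|P − Q| = √((26.059345 − 21.100)² + (48.032272 − 29.072)²) = 19.598138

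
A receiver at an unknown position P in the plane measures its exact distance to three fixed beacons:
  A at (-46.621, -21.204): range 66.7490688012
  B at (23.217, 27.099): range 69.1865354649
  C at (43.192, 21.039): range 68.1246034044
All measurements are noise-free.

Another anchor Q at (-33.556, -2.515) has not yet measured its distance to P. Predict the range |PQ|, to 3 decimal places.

63.922

eq1: (x + 46.621)² + (y + 21.204)² = 66.7490688012²
eq2: (x − 23.217)² + (y − 27.099)² = 69.1865354649²
eq3: (x − 43.192)² + (y − 21.039)² = 68.1246034044²
eq1−eq2, eq1−eq3 (x²,y² cancel):
  139.676·x + 96.606·y = -1681.080871
  179.626·x + 84.486·y = -500.462275
det = 139.676·84.486 − 96.606·179.626 = -5552.282820
x = (-1681.080871·84.486 − 96.606·-500.462275) / -5552.282820 = 16.872365
y = (139.676·-500.462275 − -1681.080871·179.626) / -5552.282820 = -41.796009
|P − Q| = √((16.872365 − -33.556)² + (-41.796009 − -2.515)²) = 63.921965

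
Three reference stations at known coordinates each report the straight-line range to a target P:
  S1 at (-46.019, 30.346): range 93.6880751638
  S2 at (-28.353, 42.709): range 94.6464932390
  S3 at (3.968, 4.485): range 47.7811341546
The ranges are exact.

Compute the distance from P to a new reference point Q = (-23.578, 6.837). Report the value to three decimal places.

eq1: (x + 46.019)² + (y − 30.346)² = 93.6880751638²
eq2: (x + 28.353)² + (y − 42.709)² = 94.6464932390²
eq3: (x − 3.968)² + (y − 4.485)² = 47.7811341546²
eq3−eq1, eq3−eq2 (x²,y² cancel):
  -99.974·x + 51.722·y = -3491.650819
  -64.642·x + 76.448·y = -4082.830860
det = -99.974·76.448 − 51.722·-64.642 = -4299.398828
x = (-3491.650819·76.448 − 51.722·-4082.830860) / -4299.398828 = 12.968684
y = (-99.974·-4082.830860 − -3491.650819·-64.642) / -4299.398828 = -42.440734
|P − Q| = √((12.968684 − -23.578)² + (-42.440734 − 6.837)²) = 61.351081

61.351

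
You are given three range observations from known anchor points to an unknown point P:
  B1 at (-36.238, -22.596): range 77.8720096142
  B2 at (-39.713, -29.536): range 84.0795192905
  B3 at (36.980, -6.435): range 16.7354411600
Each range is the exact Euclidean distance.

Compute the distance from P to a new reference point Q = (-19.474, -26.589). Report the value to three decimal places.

65.212

eq1: (x + 36.238)² + (y + 22.596)² = 77.8720096142²
eq2: (x + 39.713)² + (y + 29.536)² = 84.0795192905²
eq3: (x − 36.980)² + (y + 6.435)² = 16.7354411600²
eq2−eq1, eq2−eq3 (x²,y² cancel):
  6.950·x + 13.880·y = 379.589878
  153.386·x + 46.202·y = 5748.722533
det = 6.950·46.202 − 13.880·153.386 = -1807.893780
x = (379.589878·46.202 − 13.880·5748.722533) / -1807.893780 = 34.434798
y = (6.950·5748.722533 − 379.589878·153.386) / -1807.893780 = 10.105766
|P − Q| = √((34.434798 − -19.474)² + (10.105766 − -26.589)²) = 65.212456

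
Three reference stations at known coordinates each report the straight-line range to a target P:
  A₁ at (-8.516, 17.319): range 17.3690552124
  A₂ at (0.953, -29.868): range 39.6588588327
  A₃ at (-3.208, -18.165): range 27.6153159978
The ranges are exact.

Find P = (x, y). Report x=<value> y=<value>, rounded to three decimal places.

eq1: (x + 8.516)² + (y − 17.319)² = 17.3690552124²
eq2: (x − 0.953)² + (y + 29.868)² = 39.6588588327²
eq3: (x + 3.208)² + (y + 18.165)² = 27.6153159978²
eq1−eq2, eq1−eq3 (x²,y² cancel):
  18.938·x − 94.374·y = -750.605389
  10.616·x − 70.968·y = -493.133127
det = 18.938·-70.968 − -94.374·10.616 = -342.117600
x = (-750.605389·-70.968 − -94.374·-493.133127) / -342.117600 = -19.671650
y = (18.938·-493.133127 − -750.605389·10.616) / -342.117600 = 4.006015

x=-19.672 y=4.006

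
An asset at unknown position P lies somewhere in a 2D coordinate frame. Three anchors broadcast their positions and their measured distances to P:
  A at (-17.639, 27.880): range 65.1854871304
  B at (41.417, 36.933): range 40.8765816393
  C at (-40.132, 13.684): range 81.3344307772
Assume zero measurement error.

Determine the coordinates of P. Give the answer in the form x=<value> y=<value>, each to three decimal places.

eq1: (x + 17.639)² + (y − 27.880)² = 65.1854871304²
eq2: (x − 41.417)² + (y − 36.933)² = 40.8765816393²
eq3: (x + 40.132)² + (y − 13.684)² = 81.3344307772²
eq2−eq1, eq2−eq3 (x²,y² cancel):
  -118.112·x − 18.106·y = -4569.238463
  -163.098·x − 46.498·y = -6225.979801
det = -118.112·-46.498 − -18.106·-163.098 = 2538.919388
x = (-4569.238463·-46.498 − -18.106·-6225.979801) / 2538.919388 = 39.281617
y = (-118.112·-6225.979801 − -4569.238463·-163.098) / 2538.919388 = -3.887768

x=39.282 y=-3.888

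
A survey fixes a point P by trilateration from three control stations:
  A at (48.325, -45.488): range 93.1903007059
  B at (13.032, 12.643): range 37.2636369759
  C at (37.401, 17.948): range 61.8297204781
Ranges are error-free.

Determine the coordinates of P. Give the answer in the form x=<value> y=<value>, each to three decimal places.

x=-24.230 y=12.995

eq1: (x − 48.325)² + (y + 45.488)² = 93.1903007059²
eq2: (x − 13.032)² + (y − 12.643)² = 37.2636369759²
eq3: (x − 37.401)² + (y − 17.948)² = 61.8297204781²
eq3−eq2, eq3−eq1 (x²,y² cancel):
  -48.738·x − 10.610·y = 1043.048662
  21.848·x − 126.872·y = -2178.019547
det = -48.738·-126.872 − -10.610·21.848 = 6415.294816
x = (1043.048662·-126.872 − -10.610·-2178.019547) / 6415.294816 = -24.229979
y = (-48.738·-2178.019547 − 1043.048662·21.848) / 6415.294816 = 12.994538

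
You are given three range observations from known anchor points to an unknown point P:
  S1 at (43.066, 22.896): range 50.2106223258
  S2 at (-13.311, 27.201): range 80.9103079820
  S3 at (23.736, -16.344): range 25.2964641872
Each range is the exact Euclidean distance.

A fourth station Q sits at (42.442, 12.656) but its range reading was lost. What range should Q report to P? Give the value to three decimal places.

40.062

eq1: (x − 43.066)² + (y − 22.896)² = 50.2106223258²
eq2: (x + 13.311)² + (y − 27.201)² = 80.9103079820²
eq3: (x − 23.736)² + (y + 16.344)² = 25.2964641872²
eq3−eq2, eq3−eq1 (x²,y² cancel):
  -74.094·x + 87.090·y = -5820.013747
  38.660·x + 78.480·y = -332.812354
det = -74.094·78.480 − 87.090·38.660 = -9181.796520
x = (-5820.013747·78.480 − 87.090·-332.812354) / -9181.796520 = 46.588927
y = (-74.094·-332.812354 − -5820.013747·38.660) / -9181.796520 = -27.190880
|P − Q| = √((46.588927 − 42.442)² + (-27.190880 − 12.656)²) = 40.062088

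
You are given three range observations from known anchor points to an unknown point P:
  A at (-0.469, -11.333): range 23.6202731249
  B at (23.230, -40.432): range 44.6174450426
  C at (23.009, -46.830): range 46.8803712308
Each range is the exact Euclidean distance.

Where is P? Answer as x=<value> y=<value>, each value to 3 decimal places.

eq1: (x + 0.469)² + (y + 11.333)² = 23.6202731249²
eq2: (x − 23.230)² + (y + 40.432)² = 44.6174450426²
eq3: (x − 23.009)² + (y + 46.830)² = 46.8803712308²
eq1−eq3, eq1−eq2 (x²,y² cancel):
  46.956·x − 70.994·y = 953.954227
  47.398·x − 58.198·y = 612.923574
det = 46.956·-58.198 − -70.994·47.398 = 632.228324
x = (953.954227·-58.198 − -70.994·612.923574) / 632.228324 = -18.987336
y = (46.956·612.923574 − 953.954227·47.398) / 632.228324 = -25.995487

x=-18.987 y=-25.995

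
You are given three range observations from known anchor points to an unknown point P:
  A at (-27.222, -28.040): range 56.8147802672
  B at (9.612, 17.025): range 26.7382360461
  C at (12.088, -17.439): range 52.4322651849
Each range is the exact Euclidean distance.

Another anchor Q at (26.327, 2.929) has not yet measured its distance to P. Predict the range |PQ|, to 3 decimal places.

48.062

eq1: (x + 27.222)² + (y + 28.040)² = 56.8147802672²
eq2: (x − 9.612)² + (y − 17.025)² = 26.7382360461²
eq3: (x − 12.088)² + (y + 17.439)² = 52.4322651849²
eq2−eq3, eq2−eq1 (x²,y² cancel):
  4.952·x − 68.928·y = -1966.211870
  -73.668·x − 90.130·y = -1367.948275
det = 4.952·-90.130 − -68.928·-73.668 = -5524.111664
x = (-1966.211870·-90.130 − -68.928·-1367.948275) / -5524.111664 = -15.011416
y = (4.952·-1367.948275 − -1966.211870·-73.668) / -5524.111664 = 27.447124
|P − Q| = √((-15.011416 − 26.327)² + (27.447124 − 2.929)²) = 48.062491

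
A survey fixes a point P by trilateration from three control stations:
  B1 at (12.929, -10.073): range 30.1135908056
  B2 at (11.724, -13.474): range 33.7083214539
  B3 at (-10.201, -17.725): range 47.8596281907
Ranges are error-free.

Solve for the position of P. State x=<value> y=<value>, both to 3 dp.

eq1: (x − 12.929)² + (y + 10.073)² = 30.1135908056²
eq2: (x − 11.724)² + (y + 13.474)² = 33.7083214539²
eq3: (x + 10.201)² + (y + 17.725)² = 47.8596281907²
eq2−eq1, eq2−eq3 (x²,y² cancel):
  2.410·x + 6.802·y = 179.046102
  -43.850·x − 8.502·y = -1055.057901
det = 2.410·-8.502 − 6.802·-43.850 = 277.777880
x = (179.046102·-8.502 − 6.802·-1055.057901) / 277.777880 = 20.355306
y = (2.410·-1055.057901 − 179.046102·-43.850) / 277.777880 = 19.110528

x=20.355 y=19.111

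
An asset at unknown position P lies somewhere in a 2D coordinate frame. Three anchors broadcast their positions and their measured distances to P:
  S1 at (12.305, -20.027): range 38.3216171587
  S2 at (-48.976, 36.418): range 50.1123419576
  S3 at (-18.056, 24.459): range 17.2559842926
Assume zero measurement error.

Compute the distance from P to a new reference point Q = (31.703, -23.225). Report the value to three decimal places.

51.980

eq1: (x − 12.305)² + (y + 20.027)² = 38.3216171587²
eq2: (x + 48.976)² + (y − 36.418)² = 50.1123419576²
eq3: (x + 18.056)² + (y − 24.459)² = 17.2559842926²
eq3−eq1, eq3−eq2 (x²,y² cancel):
  60.722·x − 88.972·y = -1542.545411
  -61.840·x + 23.918·y = 587.179660
det = 60.722·23.918 − -88.972·-61.840 = -4049.679684
x = (-1542.545411·23.918 − -88.972·587.179660) / -4049.679684 = -3.789916
y = (60.722·587.179660 − -1542.545411·-61.840) / -4049.679684 = 14.750867
|P − Q| = √((-3.789916 − 31.703)² + (14.750867 − -23.225)²) = 51.979934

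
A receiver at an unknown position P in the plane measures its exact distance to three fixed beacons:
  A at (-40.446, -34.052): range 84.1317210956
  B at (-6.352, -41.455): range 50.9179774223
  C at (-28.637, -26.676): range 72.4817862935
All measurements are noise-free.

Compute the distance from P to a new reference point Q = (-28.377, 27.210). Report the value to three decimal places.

eq1: (x + 40.446)² + (y + 34.052)² = 84.1317210956²
eq2: (x + 6.352)² + (y + 41.455)² = 50.9179774223²
eq3: (x + 28.637)² + (y + 26.676)² = 72.4817862935²
eq1−eq2, eq1−eq3 (x²,y² cancel):
  68.188·x − 14.806·y = 3448.953379
  23.618·x + 14.752·y = 560.806275
det = 68.188·14.752 − -14.806·23.618 = 1355.597484
x = (3448.953379·14.752 − -14.806·560.806275) / 1355.597484 = 43.657692
y = (68.188·560.806275 − 3448.953379·23.618) / 1355.597484 = -31.880498
|P − Q| = √((43.657692 − -28.377)² + (-31.880498 − 27.210)²) = 93.170187

93.170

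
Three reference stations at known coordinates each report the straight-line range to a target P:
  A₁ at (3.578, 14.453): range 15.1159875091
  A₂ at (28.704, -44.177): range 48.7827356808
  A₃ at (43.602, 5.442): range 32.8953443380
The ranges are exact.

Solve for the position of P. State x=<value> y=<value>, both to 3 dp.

x=10.972 y=1.269

eq1: (x − 3.578)² + (y − 14.453)² = 15.1159875091²
eq2: (x − 28.704)² + (y + 44.177)² = 48.7827356808²
eq3: (x − 43.602)² + (y − 5.442)² = 32.8953443380²
eq1−eq2, eq1−eq3 (x²,y² cancel):
  50.252·x − 117.260·y = 402.573430
  80.048·x − 18.022·y = 855.447874
det = 50.252·-18.022 − -117.260·80.048 = 8480.786936
x = (402.573430·-18.022 − -117.260·855.447874) / 8480.786936 = 10.972406
y = (50.252·855.447874 − 402.573430·80.048) / 8480.786936 = 1.269077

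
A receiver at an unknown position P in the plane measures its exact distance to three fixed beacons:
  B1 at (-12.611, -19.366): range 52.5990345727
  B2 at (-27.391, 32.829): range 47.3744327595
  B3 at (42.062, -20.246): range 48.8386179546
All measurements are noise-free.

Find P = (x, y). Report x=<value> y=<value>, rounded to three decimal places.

eq1: (x + 12.611)² + (y + 19.366)² = 52.5990345727²
eq2: (x + 27.391)² + (y − 32.829)² = 47.3744327595²
eq3: (x − 42.062)² + (y + 20.246)² = 48.8386179546²
eq3−eq2, eq3−eq1 (x²,y² cancel):
  -138.906·x + 106.150·y = -210.228514
  -109.346·x + 1.760·y = -2026.480917
det = -138.906·1.760 − 106.150·-109.346 = 11362.603340
x = (-210.228514·1.760 − 106.150·-2026.480917) / 11362.603340 = 18.898921
y = (-138.906·-2026.480917 − -210.228514·-109.346) / 11362.603340 = 22.750307

x=18.899 y=22.750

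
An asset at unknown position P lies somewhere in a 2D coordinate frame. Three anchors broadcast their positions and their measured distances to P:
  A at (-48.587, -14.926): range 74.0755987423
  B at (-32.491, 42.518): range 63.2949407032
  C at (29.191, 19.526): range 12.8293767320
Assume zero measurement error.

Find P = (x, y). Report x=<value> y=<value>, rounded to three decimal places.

eq1: (x + 48.587)² + (y + 14.926)² = 74.0755987423²
eq2: (x + 32.491)² + (y − 42.518)² = 63.2949407032²
eq3: (x − 29.191)² + (y − 19.526)² = 12.8293767320²
eq1−eq3, eq1−eq2 (x²,y² cancel):
  155.556·x + 68.904·y = 3972.498534
  32.192·x + 114.888·y = 1760.908170
det = 155.556·114.888 − 68.904·32.192 = 15653.360160
x = (3972.498534·114.888 − 68.904·1760.908170) / 15653.360160 = 21.404912
y = (155.556·1760.908170 − 3972.498534·32.192) / 15653.360160 = 9.329445

x=21.405 y=9.329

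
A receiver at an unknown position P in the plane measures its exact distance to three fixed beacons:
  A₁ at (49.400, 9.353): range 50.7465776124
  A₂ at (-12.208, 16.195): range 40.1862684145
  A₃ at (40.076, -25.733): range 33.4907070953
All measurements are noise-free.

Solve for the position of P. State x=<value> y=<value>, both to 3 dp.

eq1: (x − 49.400)² + (y − 9.353)² = 50.7465776124²
eq2: (x + 12.208)² + (y − 16.195)² = 40.1862684145²
eq3: (x − 40.076)² + (y + 25.733)² = 33.4907070953²
eq2−eq3, eq2−eq1 (x²,y² cancel):
  104.568·x − 83.856·y = 2350.268483
  123.216·x − 13.684·y = 1156.246350
det = 104.568·-13.684 − -83.856·123.216 = 8901.492384
x = (2350.268483·-13.684 − -83.856·1156.246350) / 8901.492384 = 7.279355
y = (104.568·1156.246350 − 2350.268483·123.216) / 8901.492384 = -18.950116

x=7.279 y=-18.950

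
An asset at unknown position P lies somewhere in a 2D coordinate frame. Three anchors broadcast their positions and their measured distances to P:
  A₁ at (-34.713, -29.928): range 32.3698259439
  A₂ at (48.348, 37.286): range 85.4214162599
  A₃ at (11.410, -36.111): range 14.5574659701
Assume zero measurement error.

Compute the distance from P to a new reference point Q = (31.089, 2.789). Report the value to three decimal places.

47.874

eq1: (x + 34.713)² + (y + 29.928)² = 32.3698259439²
eq2: (x − 48.348)² + (y − 37.286)² = 85.4214162599²
eq3: (x − 11.410)² + (y + 36.111)² = 14.5574659701²
eq3−eq1, eq3−eq2 (x²,y² cancel):
  -92.246·x + 12.366·y = -169.400684
  73.876·x + 146.794·y = -4791.316061
det = -92.246·146.794 − 12.366·73.876 = -14454.709940
x = (-169.400684·146.794 − 12.366·-4791.316061) / -14454.709940 = -2.378630
y = (-92.246·-4791.316061 − -169.400684·73.876) / -14454.709940 = -31.442650
|P − Q| = √((-2.378630 − 31.089)² + (-31.442650 − 2.789)²) = 47.873669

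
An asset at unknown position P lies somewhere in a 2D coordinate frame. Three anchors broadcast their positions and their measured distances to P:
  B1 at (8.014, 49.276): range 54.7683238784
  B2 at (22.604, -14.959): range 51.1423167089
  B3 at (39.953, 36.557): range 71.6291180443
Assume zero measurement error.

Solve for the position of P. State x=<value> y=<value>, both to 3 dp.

eq1: (x − 8.014)² + (y − 49.276)² = 54.7683238784²
eq2: (x − 22.604)² + (y + 14.959)² = 51.1423167089²
eq3: (x − 39.953)² + (y − 36.557)² = 71.6291180443²
eq2−eq3, eq2−eq1 (x²,y² cancel):
  34.698·x + 103.032·y = -317.250032
  -29.180·x + 128.470·y = 1373.603133
det = 34.698·128.470 − 103.032·-29.180 = 7464.125820
x = (-317.250032·128.470 − 103.032·1373.603133) / 7464.125820 = -24.421104
y = (34.698·1373.603133 − -317.250032·-29.180) / 7464.125820 = 5.145134

x=-24.421 y=5.145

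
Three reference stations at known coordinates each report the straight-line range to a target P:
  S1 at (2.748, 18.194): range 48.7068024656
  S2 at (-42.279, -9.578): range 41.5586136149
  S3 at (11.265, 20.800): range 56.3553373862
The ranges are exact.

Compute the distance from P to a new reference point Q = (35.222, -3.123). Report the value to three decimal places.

eq1: (x − 2.748)² + (y − 18.194)² = 48.7068024656²
eq2: (x + 42.279)² + (y + 9.578)² = 41.5586136149²
eq3: (x − 11.265)² + (y − 20.800)² = 56.3553373862²
eq3−eq2, eq3−eq1 (x²,y² cancel):
  -107.088·x − 60.756·y = 2768.517386
  -17.034·x − 5.212·y = 582.604360
det = -107.088·-5.212 − -60.756·-17.034 = -476.775048
x = (2768.517386·-5.212 − -60.756·582.604360) / -476.775048 = -43.977129
y = (-107.088·582.604360 − 2768.517386·-17.034) / -476.775048 = 31.945905
|P − Q| = √((-43.977129 − 35.222)² + (31.945905 − -3.123)²) = 86.615993

86.616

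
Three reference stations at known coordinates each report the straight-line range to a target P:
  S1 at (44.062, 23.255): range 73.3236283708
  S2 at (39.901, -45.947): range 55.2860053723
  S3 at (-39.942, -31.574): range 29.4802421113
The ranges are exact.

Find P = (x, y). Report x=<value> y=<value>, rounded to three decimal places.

x=-11.225 y=-24.908

eq1: (x − 44.062)² + (y − 23.255)² = 73.3236283708²
eq2: (x − 39.901)² + (y + 45.947)² = 55.2860053723²
eq3: (x + 39.942)² + (y + 31.574)² = 29.4802421113²
eq1−eq2, eq1−eq3 (x²,y² cancel):
  -8.322·x − 138.404·y = 3540.773828
  -168.008·x − 109.658·y = 4617.295774
det = -8.322·-109.658 − -138.404·-168.008 = -22340.405356
x = (3540.773828·-109.658 − -138.404·4617.295774) / -22340.405356 = -11.225312
y = (-8.322·4617.295774 − 3540.773828·-168.008) / -22340.405356 = -24.907927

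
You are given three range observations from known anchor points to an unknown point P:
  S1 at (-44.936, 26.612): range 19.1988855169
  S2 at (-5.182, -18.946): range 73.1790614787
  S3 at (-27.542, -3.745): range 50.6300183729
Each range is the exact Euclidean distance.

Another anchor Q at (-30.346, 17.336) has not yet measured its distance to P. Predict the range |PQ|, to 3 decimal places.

29.638

eq1: (x + 44.936)² + (y − 26.612)² = 19.1988855169²
eq2: (x + 5.182)² + (y + 18.946)² = 73.1790614787²
eq3: (x + 27.542)² + (y + 3.745)² = 50.6300183729²
eq3−eq1, eq3−eq2 (x²,y² cancel):
  -34.788·x + 60.714·y = 4149.657406
  44.720·x − 30.402·y = -3178.559027
det = -34.788·-30.402 − 60.714·44.720 = -1657.505304
x = (4149.657406·-30.402 − 60.714·-3178.559027) / -1657.505304 = -40.316703
y = (-34.788·-3178.559027 − 4149.657406·44.720) / -1657.505304 = 45.246895
|P − Q| = √((-40.316703 − -30.346)² + (45.246895 − 17.336)²) = 29.638369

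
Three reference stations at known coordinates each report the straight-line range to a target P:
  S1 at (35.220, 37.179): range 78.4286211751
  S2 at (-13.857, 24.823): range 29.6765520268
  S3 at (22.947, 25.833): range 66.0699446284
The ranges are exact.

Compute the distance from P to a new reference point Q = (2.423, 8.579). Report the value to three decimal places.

eq1: (x − 35.220)² + (y − 37.179)² = 78.4286211751²
eq2: (x + 13.857)² + (y − 24.823)² = 29.6765520268²
eq3: (x − 22.947)² + (y − 25.833)² = 66.0699446284²
eq2−eq1, eq2−eq3 (x²,y² cancel):
  98.154·x + 24.712·y = -3455.822216
  73.608·x + 2.020·y = -3098.828923
det = 98.154·2.020 − 24.712·73.608 = -1620.729816
x = (-3455.822216·2.020 − 24.712·-3098.828923) / -1620.729816 = -42.942074
y = (98.154·-3098.828923 − -3455.822216·73.608) / -1620.729816 = 30.718440
|P − Q| = √((-42.942074 − 2.423)² + (30.718440 − 8.579)²) = 50.479152

50.479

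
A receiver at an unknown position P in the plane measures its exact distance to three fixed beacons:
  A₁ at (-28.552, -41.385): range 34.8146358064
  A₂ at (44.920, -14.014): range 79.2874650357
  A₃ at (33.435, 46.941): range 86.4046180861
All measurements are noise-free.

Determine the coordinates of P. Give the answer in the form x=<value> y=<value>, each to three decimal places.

x=-34.057 y=-7.008

eq1: (x + 28.552)² + (y + 41.385)² = 34.8146358064²
eq2: (x − 44.920)² + (y + 14.014)² = 79.2874650357²
eq3: (x − 33.435)² + (y − 46.941)² = 86.4046180861²
eq1−eq3, eq1−eq2 (x²,y² cancel):
  123.974·x + 176.652·y = -5460.277383
  146.944·x + 54.742·y = -5388.179578
det = 123.974·54.742 − 176.652·146.944 = -19171.366780
x = (-5460.277383·54.742 − 176.652·-5388.179578) / -19171.366780 = -34.057363
y = (123.974·-5388.179578 − -5460.277383·146.944) / -19171.366780 = -7.008411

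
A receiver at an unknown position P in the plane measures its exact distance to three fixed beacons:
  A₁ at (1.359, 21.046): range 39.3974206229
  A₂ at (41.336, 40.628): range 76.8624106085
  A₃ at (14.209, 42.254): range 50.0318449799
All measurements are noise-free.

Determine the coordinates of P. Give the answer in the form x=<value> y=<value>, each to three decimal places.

x=-35.346 y=35.361

eq1: (x − 1.359)² + (y − 21.046)² = 39.3974206229²
eq2: (x − 41.336)² + (y − 40.628)² = 76.8624106085²
eq3: (x − 14.209)² + (y − 42.254)² = 50.0318449799²
eq2−eq1, eq2−eq3 (x²,y² cancel):
  -79.954·x − 39.164·y = 1441.155130
  -54.254·x + 3.252·y = 2032.641569
det = -79.954·3.252 − -39.164·-54.254 = -2384.814064
x = (1441.155130·3.252 − -39.164·2032.641569) / -2384.814064 = -35.345737
y = (-79.954·2032.641569 − 1441.155130·-54.254) / -2384.814064 = 35.360993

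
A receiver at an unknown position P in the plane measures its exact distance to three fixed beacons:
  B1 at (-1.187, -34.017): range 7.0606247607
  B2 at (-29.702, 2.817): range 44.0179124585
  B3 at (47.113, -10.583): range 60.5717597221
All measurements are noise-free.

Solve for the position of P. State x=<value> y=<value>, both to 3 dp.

x=-8.084 y=-35.527

eq1: (x + 1.187)² + (y + 34.017)² = 7.0606247607²
eq2: (x + 29.702)² + (y − 2.817)² = 44.0179124585²
eq3: (x − 47.113)² + (y + 10.583)² = 60.5717597221²
eq3−eq2, eq3−eq1 (x²,y² cancel):
  -153.630·x + 26.800·y = 289.871094
  -96.600·x − 46.868·y = 2446.016254
det = -153.630·-46.868 − 26.800·-96.600 = 9789.210840
x = (289.871094·-46.868 − 26.800·2446.016254) / 9789.210840 = -8.084300
y = (-153.630·2446.016254 − 289.871094·-96.600) / 9789.210840 = -35.526861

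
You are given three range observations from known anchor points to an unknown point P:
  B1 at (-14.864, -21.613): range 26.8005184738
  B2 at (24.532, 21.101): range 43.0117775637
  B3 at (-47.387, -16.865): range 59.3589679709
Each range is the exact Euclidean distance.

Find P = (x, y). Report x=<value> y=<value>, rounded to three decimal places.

eq1: (x + 14.864)² + (y + 21.613)² = 26.8005184738²
eq2: (x − 24.532)² + (y − 21.101)² = 43.0117775637²
eq3: (x + 47.387)² + (y + 16.865)² = 59.3589679709²
eq3−eq2, eq3−eq1 (x²,y² cancel):
  143.838·x + 75.932·y = 190.589300
  65.046·x − 9.496·y = 963.323559
det = 143.838·-9.496 − 75.932·65.046 = -6304.958520
x = (190.589300·-9.496 − 75.932·963.323559) / -6304.958520 = 11.888567
y = (143.838·963.323559 − 190.589300·65.046) / -6304.958520 = -20.010514

x=11.889 y=-20.011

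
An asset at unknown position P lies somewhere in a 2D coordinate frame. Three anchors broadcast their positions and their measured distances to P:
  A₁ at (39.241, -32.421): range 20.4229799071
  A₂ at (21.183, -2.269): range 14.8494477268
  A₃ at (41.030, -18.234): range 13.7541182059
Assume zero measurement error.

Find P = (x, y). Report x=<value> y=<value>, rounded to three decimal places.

x=27.511 y=-15.703

eq1: (x − 39.241)² + (y + 32.421)² = 20.4229799071²
eq2: (x − 21.183)² + (y + 2.269)² = 14.8494477268²
eq3: (x − 41.030)² + (y + 18.234)² = 13.7541182059²
eq3−eq2, eq3−eq1 (x²,y² cancel):
  -39.694·x + 31.930·y = -1593.402136
  -3.578·x − 28.374·y = 347.115325
det = -39.694·-28.374 − 31.930·-3.578 = 1240.523096
x = (-1593.402136·-28.374 − 31.930·347.115325) / 1240.523096 = 27.510814
y = (-39.694·347.115325 − -1593.402136·-3.578) / 1240.523096 = -15.702721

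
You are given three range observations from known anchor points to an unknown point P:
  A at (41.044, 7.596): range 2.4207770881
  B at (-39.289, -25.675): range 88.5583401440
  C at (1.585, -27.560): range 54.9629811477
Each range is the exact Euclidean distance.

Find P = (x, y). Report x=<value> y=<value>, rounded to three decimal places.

x=41.814 y=9.891

eq1: (x − 41.044)² + (y − 7.596)² = 2.4207770881²
eq2: (x + 39.289)² + (y + 25.675)² = 88.5583401440²
eq3: (x − 1.585)² + (y + 27.560)² = 54.9629811477²
eq2−eq3, eq2−eq1 (x²,y² cancel):
  81.748·x − 3.770·y = 3380.884991
  160.666·x + 66.542·y = 7376.197453
det = 81.748·66.542 − -3.770·160.666 = 6045.386236
x = (3380.884991·66.542 − -3.770·7376.197453) / 6045.386236 = 41.813559
y = (81.748·7376.197453 − 3380.884991·160.666) / 6045.386236 = 9.891200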